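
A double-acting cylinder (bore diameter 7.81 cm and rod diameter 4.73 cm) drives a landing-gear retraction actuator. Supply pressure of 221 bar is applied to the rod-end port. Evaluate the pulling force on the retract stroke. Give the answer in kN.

Rod-side annular area A_ann = π/4 × (7.81² − 4.73²) = 30.33 cm^2
On retraction the pressure acts on the annular area (bore minus rod).
F = P × A_ann

F ≈ 67.0 kN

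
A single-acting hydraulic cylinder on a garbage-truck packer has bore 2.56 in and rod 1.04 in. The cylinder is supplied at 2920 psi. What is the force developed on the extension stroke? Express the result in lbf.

Cap-side area A_cap = π/4 × (2.56 in)² = 5.147 in^2
F = P × A_cap = 2920 psi × A_cap

F ≈ 15000 lbf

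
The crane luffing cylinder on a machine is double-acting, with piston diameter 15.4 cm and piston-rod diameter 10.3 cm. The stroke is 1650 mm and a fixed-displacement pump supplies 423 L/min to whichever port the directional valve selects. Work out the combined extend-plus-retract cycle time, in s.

t ≈ 6.77 s

Cap-side area A_cap = π/4 × (15.4 cm)² = 186.3 cm^2
Rod-side annular area A_ann = π/4 × (15.4² − 10.3²) = 102.9 cm^2
t_ext = A_cap·L/Q = 4.359 s
t_ret = A_ann·L/Q = 2.409 s
t_cycle = t_ext + t_ret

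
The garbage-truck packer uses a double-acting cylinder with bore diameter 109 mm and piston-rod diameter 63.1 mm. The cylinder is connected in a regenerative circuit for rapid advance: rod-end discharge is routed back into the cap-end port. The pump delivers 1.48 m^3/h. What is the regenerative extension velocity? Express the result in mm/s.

In regeneration the rod-end outflow joins the pump flow into the cap end, so the net volume the pump must supply per unit advance equals the rod cross-section area.
Rod cross-section A_rod = π/4 × (63.1 mm)² = 3127 mm^2
v = Q_pump / A_rod

v ≈ 131 mm/s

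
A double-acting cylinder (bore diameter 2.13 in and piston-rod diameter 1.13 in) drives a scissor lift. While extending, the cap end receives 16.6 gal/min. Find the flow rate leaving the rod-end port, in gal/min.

Cap-side area A_cap = π/4 × (2.13 in)² = 3.563 in^2
Rod-side annular area A_ann = π/4 × (2.13² − 1.13²) = 2.560 in^2
Piston speed v = Q_in/A_cap; rod-end outflow Q_out = v × A_ann = Q_in × A_ann/A_cap.

Q_out ≈ 11.9 gal/min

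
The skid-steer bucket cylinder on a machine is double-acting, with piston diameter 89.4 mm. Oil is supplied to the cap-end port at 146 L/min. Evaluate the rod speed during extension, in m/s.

Cap-side area A_cap = π/4 × (89.4 mm)² = 6277 mm^2
v = Q / A

v ≈ 0.388 m/s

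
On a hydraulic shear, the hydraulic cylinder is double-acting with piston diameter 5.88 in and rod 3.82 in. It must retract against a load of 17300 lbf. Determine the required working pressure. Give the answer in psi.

Rod-side annular area A_ann = π/4 × (5.88² − 3.82²) = 15.69 in^2
Retraction: pressure acts on the annular area.
P = F / A = 17300 lbf / A

P ≈ 1100 psi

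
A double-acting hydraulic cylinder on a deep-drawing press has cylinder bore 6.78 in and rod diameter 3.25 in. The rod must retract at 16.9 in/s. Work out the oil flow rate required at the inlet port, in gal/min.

Rod-side annular area A_ann = π/4 × (6.78² − 3.25²) = 27.81 in^2
Q = A × v

Q ≈ 122 gal/min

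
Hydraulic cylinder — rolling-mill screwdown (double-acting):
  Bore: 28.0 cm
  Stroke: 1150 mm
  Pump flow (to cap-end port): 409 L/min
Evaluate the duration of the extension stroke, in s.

Cap-side area A_cap = π/4 × (28.0 cm)² = 615.8 cm^2
Swept volume V = A × L; t = V / Q = A·L / Q

t ≈ 10.4 s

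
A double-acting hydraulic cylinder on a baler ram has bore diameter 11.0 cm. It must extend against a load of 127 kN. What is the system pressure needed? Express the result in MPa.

Cap-side area A_cap = π/4 × (11.0 cm)² = 95.03 cm^2
P = F / A = 127 kN / A

P ≈ 13.4 MPa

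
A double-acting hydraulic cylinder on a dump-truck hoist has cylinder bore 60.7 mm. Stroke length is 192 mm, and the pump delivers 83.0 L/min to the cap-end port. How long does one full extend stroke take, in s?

Cap-side area A_cap = π/4 × (60.7 mm)² = 2894 mm^2
Swept volume V = A × L; t = V / Q = A·L / Q

t ≈ 0.402 s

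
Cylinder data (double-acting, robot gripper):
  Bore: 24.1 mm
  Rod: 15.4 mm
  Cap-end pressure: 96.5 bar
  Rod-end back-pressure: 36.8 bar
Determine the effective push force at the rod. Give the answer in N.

F ≈ 3410 N

Cap-side area A_cap = π/4 × (24.1 mm)² = 456.2 mm^2
Rod-side annular area A_ann = π/4 × (24.1² − 15.4²) = 269.9 mm^2
Net thrust = P_cap·A_cap − P_rod·A_ann = 4402 N − 993.2 N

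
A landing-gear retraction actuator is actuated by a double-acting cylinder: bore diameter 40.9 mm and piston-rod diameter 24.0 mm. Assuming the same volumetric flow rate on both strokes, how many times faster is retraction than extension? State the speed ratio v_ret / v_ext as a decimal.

Cap-side area A_cap = π/4 × (40.9 mm)² = 1314 mm^2
Rod-side annular area A_ann = π/4 × (40.9² − 24.0²) = 861.4 mm^2
For equal Q, v ∝ 1/A, so v_ret/v_ext = A_cap/A_ann.

v_ret/v_ext ≈ 1.53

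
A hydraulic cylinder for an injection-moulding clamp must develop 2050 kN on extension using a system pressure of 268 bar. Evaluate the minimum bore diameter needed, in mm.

D ≈ 312 mm

Extension force acts on the full piston face: F = P × (π/4)D².
D = √(4F / (πP)) = √(4 × 2050 kN / (π × 268 bar))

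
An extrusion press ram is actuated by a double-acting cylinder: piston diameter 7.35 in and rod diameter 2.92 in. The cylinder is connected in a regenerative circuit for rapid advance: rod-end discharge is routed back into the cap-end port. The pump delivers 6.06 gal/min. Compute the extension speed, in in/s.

In regeneration the rod-end outflow joins the pump flow into the cap end, so the net volume the pump must supply per unit advance equals the rod cross-section area.
Rod cross-section A_rod = π/4 × (2.92 in)² = 6.697 in^2
v = Q_pump / A_rod

v ≈ 3.48 in/s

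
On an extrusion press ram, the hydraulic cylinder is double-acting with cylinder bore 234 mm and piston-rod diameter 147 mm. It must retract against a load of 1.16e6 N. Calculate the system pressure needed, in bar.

P ≈ 446 bar

Rod-side annular area A_ann = π/4 × (234² − 147²) = 26030 mm^2
Retraction: pressure acts on the annular area.
P = F / A = 1.16e6 N / A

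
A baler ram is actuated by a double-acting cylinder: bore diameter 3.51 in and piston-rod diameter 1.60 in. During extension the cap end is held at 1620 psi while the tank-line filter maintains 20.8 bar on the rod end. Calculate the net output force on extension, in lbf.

Cap-side area A_cap = π/4 × (3.51 in)² = 9.676 in^2
Rod-side annular area A_ann = π/4 × (3.51² − 1.60²) = 7.666 in^2
Net thrust = P_cap·A_cap − P_rod·A_ann = 15680 lbf − 2313 lbf

F ≈ 13400 lbf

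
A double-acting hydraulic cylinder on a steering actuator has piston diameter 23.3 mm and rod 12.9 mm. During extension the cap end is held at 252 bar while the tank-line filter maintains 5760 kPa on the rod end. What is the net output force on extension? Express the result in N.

Cap-side area A_cap = π/4 × (23.3 mm)² = 426.4 mm^2
Rod-side annular area A_ann = π/4 × (23.3² − 12.9²) = 295.7 mm^2
Net thrust = P_cap·A_cap − P_rod·A_ann = 10740 N − 1703 N

F ≈ 9040 N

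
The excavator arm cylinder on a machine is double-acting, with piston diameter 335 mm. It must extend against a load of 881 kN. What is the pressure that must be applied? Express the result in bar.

P ≈ 100 bar

Cap-side area A_cap = π/4 × (335 mm)² = 88140 mm^2
P = F / A = 881 kN / A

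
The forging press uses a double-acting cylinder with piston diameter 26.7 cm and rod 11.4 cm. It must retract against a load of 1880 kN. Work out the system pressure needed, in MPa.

Rod-side annular area A_ann = π/4 × (26.7² − 11.4²) = 457.8 cm^2
Retraction: pressure acts on the annular area.
P = F / A = 1880 kN / A

P ≈ 41.1 MPa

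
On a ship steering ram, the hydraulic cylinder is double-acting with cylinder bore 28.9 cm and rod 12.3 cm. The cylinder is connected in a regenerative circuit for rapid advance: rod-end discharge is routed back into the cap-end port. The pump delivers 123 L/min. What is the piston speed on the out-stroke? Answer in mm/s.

v ≈ 173 mm/s

In regeneration the rod-end outflow joins the pump flow into the cap end, so the net volume the pump must supply per unit advance equals the rod cross-section area.
Rod cross-section A_rod = π/4 × (12.3 cm)² = 118.8 cm^2
v = Q_pump / A_rod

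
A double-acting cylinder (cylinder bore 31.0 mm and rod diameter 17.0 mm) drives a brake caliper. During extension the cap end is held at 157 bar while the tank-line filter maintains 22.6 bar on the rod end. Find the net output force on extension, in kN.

F ≈ 10.7 kN

Cap-side area A_cap = π/4 × (31.0 mm)² = 754.8 mm^2
Rod-side annular area A_ann = π/4 × (31.0² − 17.0²) = 527.8 mm^2
Net thrust = P_cap·A_cap − P_rod·A_ann = 11.85 kN − 1.193 kN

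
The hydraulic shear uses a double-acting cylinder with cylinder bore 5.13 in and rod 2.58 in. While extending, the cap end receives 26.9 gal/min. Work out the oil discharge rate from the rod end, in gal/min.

Q_out ≈ 20.1 gal/min

Cap-side area A_cap = π/4 × (5.13 in)² = 20.67 in^2
Rod-side annular area A_ann = π/4 × (5.13² − 2.58²) = 15.44 in^2
Piston speed v = Q_in/A_cap; rod-end outflow Q_out = v × A_ann = Q_in × A_ann/A_cap.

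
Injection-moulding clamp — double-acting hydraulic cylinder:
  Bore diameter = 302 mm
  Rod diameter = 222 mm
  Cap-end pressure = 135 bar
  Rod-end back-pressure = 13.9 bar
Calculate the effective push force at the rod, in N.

Cap-side area A_cap = π/4 × (302 mm)² = 71630 mm^2
Rod-side annular area A_ann = π/4 × (302² − 222²) = 32920 mm^2
Net thrust = P_cap·A_cap − P_rod·A_ann = 9.670e5 N − 45760 N

F ≈ 9.21e5 N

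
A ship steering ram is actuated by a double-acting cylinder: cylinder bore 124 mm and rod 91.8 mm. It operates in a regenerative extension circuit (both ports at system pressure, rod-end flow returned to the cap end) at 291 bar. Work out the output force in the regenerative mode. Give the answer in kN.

F ≈ 193 kN

With equal pressure on both faces, forces on the annular region cancel; the net push is pressure × rod cross-section.
Rod cross-section A_rod = π/4 × (91.8 mm)² = 6619 mm^2
F = P × A_rod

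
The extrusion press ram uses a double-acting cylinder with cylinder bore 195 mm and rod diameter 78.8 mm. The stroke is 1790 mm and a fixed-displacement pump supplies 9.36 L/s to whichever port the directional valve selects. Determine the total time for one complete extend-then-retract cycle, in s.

t ≈ 10.5 s

Cap-side area A_cap = π/4 × (195 mm)² = 29860 mm^2
Rod-side annular area A_ann = π/4 × (195² − 78.8²) = 24990 mm^2
t_ext = A_cap·L/Q = 5.711 s
t_ret = A_ann·L/Q = 4.779 s
t_cycle = t_ext + t_ret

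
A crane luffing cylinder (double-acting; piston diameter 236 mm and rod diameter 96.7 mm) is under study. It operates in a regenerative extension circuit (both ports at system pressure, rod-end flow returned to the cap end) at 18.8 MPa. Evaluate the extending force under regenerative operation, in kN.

F ≈ 138 kN

With equal pressure on both faces, forces on the annular region cancel; the net push is pressure × rod cross-section.
Rod cross-section A_rod = π/4 × (96.7 mm)² = 7344 mm^2
F = P × A_rod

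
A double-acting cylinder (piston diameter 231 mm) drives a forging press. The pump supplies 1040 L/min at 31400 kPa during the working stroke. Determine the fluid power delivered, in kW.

Hydraulic power = P × Q

W ≈ 544 kW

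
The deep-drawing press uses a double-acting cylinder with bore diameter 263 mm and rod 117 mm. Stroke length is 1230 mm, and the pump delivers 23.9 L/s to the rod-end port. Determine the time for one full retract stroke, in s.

Rod-side annular area A_ann = π/4 × (263² − 117²) = 43570 mm^2
Swept volume V = A × L; t = V / Q = A·L / Q

t ≈ 2.24 s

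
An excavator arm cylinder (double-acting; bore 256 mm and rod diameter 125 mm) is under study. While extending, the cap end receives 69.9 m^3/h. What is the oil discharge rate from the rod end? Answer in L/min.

Cap-side area A_cap = π/4 × (256 mm)² = 51470 mm^2
Rod-side annular area A_ann = π/4 × (256² − 125²) = 39200 mm^2
Piston speed v = Q_in/A_cap; rod-end outflow Q_out = v × A_ann = Q_in × A_ann/A_cap.

Q_out ≈ 887 L/min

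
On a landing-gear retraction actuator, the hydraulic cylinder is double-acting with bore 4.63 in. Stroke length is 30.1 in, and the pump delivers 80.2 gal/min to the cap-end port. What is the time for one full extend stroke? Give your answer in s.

t ≈ 1.64 s

Cap-side area A_cap = π/4 × (4.63 in)² = 16.84 in^2
Swept volume V = A × L; t = V / Q = A·L / Q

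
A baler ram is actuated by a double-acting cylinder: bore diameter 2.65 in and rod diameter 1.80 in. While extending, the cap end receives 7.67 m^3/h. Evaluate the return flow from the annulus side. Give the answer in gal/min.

Q_out ≈ 18.2 gal/min

Cap-side area A_cap = π/4 × (2.65 in)² = 5.515 in^2
Rod-side annular area A_ann = π/4 × (2.65² − 1.80²) = 2.971 in^2
Piston speed v = Q_in/A_cap; rod-end outflow Q_out = v × A_ann = Q_in × A_ann/A_cap.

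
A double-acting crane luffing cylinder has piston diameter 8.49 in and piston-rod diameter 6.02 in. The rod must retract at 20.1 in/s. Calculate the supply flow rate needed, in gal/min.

Q ≈ 147 gal/min

Rod-side annular area A_ann = π/4 × (8.49² − 6.02²) = 28.15 in^2
Q = A × v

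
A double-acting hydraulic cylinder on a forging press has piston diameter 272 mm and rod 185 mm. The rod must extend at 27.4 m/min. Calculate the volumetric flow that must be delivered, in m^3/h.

Cap-side area A_cap = π/4 × (272 mm)² = 58110 mm^2
Q = A × v

Q ≈ 95.5 m^3/h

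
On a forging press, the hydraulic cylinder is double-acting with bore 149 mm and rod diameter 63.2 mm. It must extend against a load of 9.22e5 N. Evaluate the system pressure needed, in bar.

P ≈ 529 bar

Cap-side area A_cap = π/4 × (149 mm)² = 17440 mm^2
P = F / A = 9.22e5 N / A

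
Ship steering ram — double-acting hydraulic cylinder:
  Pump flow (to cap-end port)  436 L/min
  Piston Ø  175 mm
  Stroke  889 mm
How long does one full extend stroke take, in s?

Cap-side area A_cap = π/4 × (175 mm)² = 24050 mm^2
Swept volume V = A × L; t = V / Q = A·L / Q

t ≈ 2.94 s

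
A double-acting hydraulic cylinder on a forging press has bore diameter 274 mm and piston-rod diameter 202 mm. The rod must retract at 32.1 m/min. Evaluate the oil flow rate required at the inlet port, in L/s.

Q ≈ 14.4 L/s

Rod-side annular area A_ann = π/4 × (274² − 202²) = 26920 mm^2
Q = A × v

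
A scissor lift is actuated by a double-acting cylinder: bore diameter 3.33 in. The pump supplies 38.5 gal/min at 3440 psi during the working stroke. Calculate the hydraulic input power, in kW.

W ≈ 57.6 kW

Hydraulic power = P × Q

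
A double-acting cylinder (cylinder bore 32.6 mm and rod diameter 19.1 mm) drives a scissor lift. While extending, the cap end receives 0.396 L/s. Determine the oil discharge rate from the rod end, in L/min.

Q_out ≈ 15.6 L/min

Cap-side area A_cap = π/4 × (32.6 mm)² = 834.7 mm^2
Rod-side annular area A_ann = π/4 × (32.6² − 19.1²) = 548.2 mm^2
Piston speed v = Q_in/A_cap; rod-end outflow Q_out = v × A_ann = Q_in × A_ann/A_cap.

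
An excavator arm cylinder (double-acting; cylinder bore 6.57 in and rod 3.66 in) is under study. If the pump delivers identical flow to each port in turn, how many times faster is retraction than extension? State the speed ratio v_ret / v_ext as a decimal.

Cap-side area A_cap = π/4 × (6.57 in)² = 33.90 in^2
Rod-side annular area A_ann = π/4 × (6.57² − 3.66²) = 23.38 in^2
For equal Q, v ∝ 1/A, so v_ret/v_ext = A_cap/A_ann.

v_ret/v_ext ≈ 1.45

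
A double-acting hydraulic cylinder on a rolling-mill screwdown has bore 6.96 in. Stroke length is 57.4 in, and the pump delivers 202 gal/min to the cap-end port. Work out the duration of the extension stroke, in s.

Cap-side area A_cap = π/4 × (6.96 in)² = 38.05 in^2
Swept volume V = A × L; t = V / Q = A·L / Q

t ≈ 2.81 s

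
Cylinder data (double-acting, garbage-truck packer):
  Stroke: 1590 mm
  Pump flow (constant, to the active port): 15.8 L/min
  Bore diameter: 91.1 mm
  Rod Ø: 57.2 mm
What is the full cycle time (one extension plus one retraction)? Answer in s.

t ≈ 63.2 s

Cap-side area A_cap = π/4 × (91.1 mm)² = 6518 mm^2
Rod-side annular area A_ann = π/4 × (91.1² − 57.2²) = 3948 mm^2
t_ext = A_cap·L/Q = 39.36 s
t_ret = A_ann·L/Q = 23.84 s
t_cycle = t_ext + t_ret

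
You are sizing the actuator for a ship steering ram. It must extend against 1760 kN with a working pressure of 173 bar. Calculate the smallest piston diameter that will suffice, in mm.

Extension force acts on the full piston face: F = P × (π/4)D².
D = √(4F / (πP)) = √(4 × 1760 kN / (π × 173 bar))

D ≈ 360 mm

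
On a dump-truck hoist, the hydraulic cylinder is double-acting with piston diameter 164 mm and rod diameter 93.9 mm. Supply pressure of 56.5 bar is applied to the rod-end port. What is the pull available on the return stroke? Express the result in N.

Rod-side annular area A_ann = π/4 × (164² − 93.9²) = 14200 mm^2
On retraction the pressure acts on the annular area (bore minus rod).
F = P × A_ann

F ≈ 80200 N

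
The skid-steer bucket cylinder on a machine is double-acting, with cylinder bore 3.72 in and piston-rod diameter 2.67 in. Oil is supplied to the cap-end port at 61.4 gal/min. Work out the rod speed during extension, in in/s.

v ≈ 21.7 in/s

Cap-side area A_cap = π/4 × (3.72 in)² = 10.87 in^2
v = Q / A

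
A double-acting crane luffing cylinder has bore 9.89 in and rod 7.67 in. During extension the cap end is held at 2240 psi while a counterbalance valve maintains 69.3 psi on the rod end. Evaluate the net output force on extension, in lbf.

Cap-side area A_cap = π/4 × (9.89 in)² = 76.82 in^2
Rod-side annular area A_ann = π/4 × (9.89² − 7.67²) = 30.62 in^2
Net thrust = P_cap·A_cap − P_rod·A_ann = 1.721e5 lbf − 2122 lbf

F ≈ 1.70e5 lbf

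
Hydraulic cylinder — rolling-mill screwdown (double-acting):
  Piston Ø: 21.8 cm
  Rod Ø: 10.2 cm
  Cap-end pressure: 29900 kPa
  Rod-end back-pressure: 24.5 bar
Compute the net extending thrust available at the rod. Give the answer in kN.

Cap-side area A_cap = π/4 × (21.8 cm)² = 373.3 cm^2
Rod-side annular area A_ann = π/4 × (21.8² − 10.2²) = 291.5 cm^2
Net thrust = P_cap·A_cap − P_rod·A_ann = 1116 kN − 71.43 kN

F ≈ 1040 kN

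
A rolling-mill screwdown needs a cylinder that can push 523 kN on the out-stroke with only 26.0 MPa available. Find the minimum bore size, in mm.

D ≈ 160 mm

Extension force acts on the full piston face: F = P × (π/4)D².
D = √(4F / (πP)) = √(4 × 523 kN / (π × 26.0 MPa))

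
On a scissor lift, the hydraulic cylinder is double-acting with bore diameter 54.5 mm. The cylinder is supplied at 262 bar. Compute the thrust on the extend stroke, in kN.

F ≈ 61.1 kN

Cap-side area A_cap = π/4 × (54.5 mm)² = 2333 mm^2
F = P × A_cap = 262 bar × A_cap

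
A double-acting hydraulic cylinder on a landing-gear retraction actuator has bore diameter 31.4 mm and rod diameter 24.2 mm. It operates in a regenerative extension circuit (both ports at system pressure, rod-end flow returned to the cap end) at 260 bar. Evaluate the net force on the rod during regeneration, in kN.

With equal pressure on both faces, forces on the annular region cancel; the net push is pressure × rod cross-section.
Rod cross-section A_rod = π/4 × (24.2 mm)² = 460.0 mm^2
F = P × A_rod

F ≈ 12.0 kN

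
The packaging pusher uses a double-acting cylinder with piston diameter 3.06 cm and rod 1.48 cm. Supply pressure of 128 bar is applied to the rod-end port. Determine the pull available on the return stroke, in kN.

F ≈ 7.21 kN

Rod-side annular area A_ann = π/4 × (3.06² − 1.48²) = 5.634 cm^2
On retraction the pressure acts on the annular area (bore minus rod).
F = P × A_ann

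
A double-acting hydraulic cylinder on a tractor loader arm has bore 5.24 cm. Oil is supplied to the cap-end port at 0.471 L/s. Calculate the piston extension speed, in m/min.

v ≈ 13.1 m/min

Cap-side area A_cap = π/4 × (5.24 cm)² = 21.57 cm^2
v = Q / A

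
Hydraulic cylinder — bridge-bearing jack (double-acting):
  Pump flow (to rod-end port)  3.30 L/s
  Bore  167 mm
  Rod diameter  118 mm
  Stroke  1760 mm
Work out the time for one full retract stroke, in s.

t ≈ 5.85 s

Rod-side annular area A_ann = π/4 × (167² − 118²) = 10970 mm^2
Swept volume V = A × L; t = V / Q = A·L / Q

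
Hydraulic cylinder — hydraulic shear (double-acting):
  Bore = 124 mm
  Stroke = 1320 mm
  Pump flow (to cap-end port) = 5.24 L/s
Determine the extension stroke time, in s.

t ≈ 3.04 s

Cap-side area A_cap = π/4 × (124 mm)² = 12080 mm^2
Swept volume V = A × L; t = V / Q = A·L / Q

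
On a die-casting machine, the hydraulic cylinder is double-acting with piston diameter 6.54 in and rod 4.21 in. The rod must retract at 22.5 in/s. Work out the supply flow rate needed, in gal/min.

Rod-side annular area A_ann = π/4 × (6.54² − 4.21²) = 19.67 in^2
Q = A × v

Q ≈ 115 gal/min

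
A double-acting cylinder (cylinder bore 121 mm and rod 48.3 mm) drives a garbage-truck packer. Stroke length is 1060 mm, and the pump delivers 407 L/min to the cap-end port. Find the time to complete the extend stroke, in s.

t ≈ 1.80 s

Cap-side area A_cap = π/4 × (121 mm)² = 11500 mm^2
Swept volume V = A × L; t = V / Q = A·L / Q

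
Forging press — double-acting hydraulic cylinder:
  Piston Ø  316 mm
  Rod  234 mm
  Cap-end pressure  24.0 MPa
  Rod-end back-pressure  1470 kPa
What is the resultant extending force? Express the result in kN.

F ≈ 1830 kN

Cap-side area A_cap = π/4 × (316 mm)² = 78430 mm^2
Rod-side annular area A_ann = π/4 × (316² − 234²) = 35420 mm^2
Net thrust = P_cap·A_cap − P_rod·A_ann = 1882 kN − 52.07 kN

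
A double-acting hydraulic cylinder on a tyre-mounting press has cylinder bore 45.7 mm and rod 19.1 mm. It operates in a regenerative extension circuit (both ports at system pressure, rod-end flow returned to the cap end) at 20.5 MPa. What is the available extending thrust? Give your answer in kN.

With equal pressure on both faces, forces on the annular region cancel; the net push is pressure × rod cross-section.
Rod cross-section A_rod = π/4 × (19.1 mm)² = 286.5 mm^2
F = P × A_rod

F ≈ 5.87 kN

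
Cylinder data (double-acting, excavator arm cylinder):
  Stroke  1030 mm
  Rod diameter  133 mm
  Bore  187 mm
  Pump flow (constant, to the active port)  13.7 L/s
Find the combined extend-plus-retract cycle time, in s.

t ≈ 3.09 s

Cap-side area A_cap = π/4 × (187 mm)² = 27460 mm^2
Rod-side annular area A_ann = π/4 × (187² − 133²) = 13570 mm^2
t_ext = A_cap·L/Q = 2.065 s
t_ret = A_ann·L/Q = 1.020 s
t_cycle = t_ext + t_ret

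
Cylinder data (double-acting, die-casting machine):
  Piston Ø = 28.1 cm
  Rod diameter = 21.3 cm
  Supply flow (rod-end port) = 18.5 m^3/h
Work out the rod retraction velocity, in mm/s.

v ≈ 195 mm/s

Rod-side annular area A_ann = π/4 × (28.1² − 21.3²) = 263.8 cm^2
Flow into the rod-end port fills the annular volume.
v = Q / A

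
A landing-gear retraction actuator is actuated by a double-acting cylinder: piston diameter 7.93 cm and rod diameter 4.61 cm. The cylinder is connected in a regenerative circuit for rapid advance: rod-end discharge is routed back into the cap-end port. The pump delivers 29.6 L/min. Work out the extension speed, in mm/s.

v ≈ 296 mm/s

In regeneration the rod-end outflow joins the pump flow into the cap end, so the net volume the pump must supply per unit advance equals the rod cross-section area.
Rod cross-section A_rod = π/4 × (4.61 cm)² = 16.69 cm^2
v = Q_pump / A_rod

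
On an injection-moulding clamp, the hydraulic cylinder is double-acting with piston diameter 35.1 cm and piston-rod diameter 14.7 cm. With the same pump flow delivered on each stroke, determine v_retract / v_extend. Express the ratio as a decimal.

v_ret/v_ext ≈ 1.21

Cap-side area A_cap = π/4 × (35.1 cm)² = 967.6 cm^2
Rod-side annular area A_ann = π/4 × (35.1² − 14.7²) = 797.9 cm^2
For equal Q, v ∝ 1/A, so v_ret/v_ext = A_cap/A_ann.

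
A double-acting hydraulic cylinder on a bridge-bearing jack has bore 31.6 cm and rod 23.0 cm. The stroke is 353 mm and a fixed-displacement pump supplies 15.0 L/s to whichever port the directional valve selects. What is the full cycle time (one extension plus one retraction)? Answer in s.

t ≈ 2.71 s

Cap-side area A_cap = π/4 × (31.6 cm)² = 784.3 cm^2
Rod-side annular area A_ann = π/4 × (31.6² − 23.0²) = 368.8 cm^2
t_ext = A_cap·L/Q = 1.846 s
t_ret = A_ann·L/Q = 0.8679 s
t_cycle = t_ext + t_ret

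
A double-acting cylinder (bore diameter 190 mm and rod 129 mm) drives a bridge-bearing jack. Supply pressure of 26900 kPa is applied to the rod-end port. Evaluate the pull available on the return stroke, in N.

Rod-side annular area A_ann = π/4 × (190² − 129²) = 15280 mm^2
On retraction the pressure acts on the annular area (bore minus rod).
F = P × A_ann

F ≈ 4.11e5 N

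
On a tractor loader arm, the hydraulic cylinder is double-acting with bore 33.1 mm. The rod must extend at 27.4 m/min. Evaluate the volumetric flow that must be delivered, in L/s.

Cap-side area A_cap = π/4 × (33.1 mm)² = 860.5 mm^2
Q = A × v

Q ≈ 0.393 L/s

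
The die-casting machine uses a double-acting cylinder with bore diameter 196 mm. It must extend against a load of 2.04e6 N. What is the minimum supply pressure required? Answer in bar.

P ≈ 676 bar

Cap-side area A_cap = π/4 × (196 mm)² = 30170 mm^2
P = F / A = 2.04e6 N / A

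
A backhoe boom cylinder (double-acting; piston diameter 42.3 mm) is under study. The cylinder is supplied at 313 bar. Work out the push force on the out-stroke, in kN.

F ≈ 44.0 kN

Cap-side area A_cap = π/4 × (42.3 mm)² = 1405 mm^2
F = P × A_cap = 313 bar × A_cap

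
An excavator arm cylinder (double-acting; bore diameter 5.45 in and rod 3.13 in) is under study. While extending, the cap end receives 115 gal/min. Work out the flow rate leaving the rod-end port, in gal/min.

Q_out ≈ 77.1 gal/min

Cap-side area A_cap = π/4 × (5.45 in)² = 23.33 in^2
Rod-side annular area A_ann = π/4 × (5.45² − 3.13²) = 15.63 in^2
Piston speed v = Q_in/A_cap; rod-end outflow Q_out = v × A_ann = Q_in × A_ann/A_cap.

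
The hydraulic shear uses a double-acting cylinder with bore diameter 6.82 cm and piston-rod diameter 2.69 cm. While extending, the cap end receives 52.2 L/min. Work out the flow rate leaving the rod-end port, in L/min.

Q_out ≈ 44.1 L/min

Cap-side area A_cap = π/4 × (6.82 cm)² = 36.53 cm^2
Rod-side annular area A_ann = π/4 × (6.82² − 2.69²) = 30.85 cm^2
Piston speed v = Q_in/A_cap; rod-end outflow Q_out = v × A_ann = Q_in × A_ann/A_cap.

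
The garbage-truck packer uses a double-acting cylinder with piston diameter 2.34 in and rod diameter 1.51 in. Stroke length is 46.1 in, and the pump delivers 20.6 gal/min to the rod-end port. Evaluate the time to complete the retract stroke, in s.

Rod-side annular area A_ann = π/4 × (2.34² − 1.51²) = 2.510 in^2
Swept volume V = A × L; t = V / Q = A·L / Q

t ≈ 1.46 s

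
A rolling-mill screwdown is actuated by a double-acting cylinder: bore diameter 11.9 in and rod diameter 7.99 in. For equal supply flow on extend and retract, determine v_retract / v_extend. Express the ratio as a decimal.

Cap-side area A_cap = π/4 × (11.9 in)² = 111.2 in^2
Rod-side annular area A_ann = π/4 × (11.9² − 7.99²) = 61.08 in^2
For equal Q, v ∝ 1/A, so v_ret/v_ext = A_cap/A_ann.

v_ret/v_ext ≈ 1.82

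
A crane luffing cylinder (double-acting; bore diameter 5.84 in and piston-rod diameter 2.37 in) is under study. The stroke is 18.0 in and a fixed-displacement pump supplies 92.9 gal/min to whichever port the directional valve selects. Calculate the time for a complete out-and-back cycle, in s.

t ≈ 2.47 s

Cap-side area A_cap = π/4 × (5.84 in)² = 26.79 in^2
Rod-side annular area A_ann = π/4 × (5.84² − 2.37²) = 22.37 in^2
t_ext = A_cap·L/Q = 1.348 s
t_ret = A_ann·L/Q = 1.126 s
t_cycle = t_ext + t_ret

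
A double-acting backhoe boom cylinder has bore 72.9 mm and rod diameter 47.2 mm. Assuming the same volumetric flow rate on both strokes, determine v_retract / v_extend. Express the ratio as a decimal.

v_ret/v_ext ≈ 1.72

Cap-side area A_cap = π/4 × (72.9 mm)² = 4174 mm^2
Rod-side annular area A_ann = π/4 × (72.9² − 47.2²) = 2424 mm^2
For equal Q, v ∝ 1/A, so v_ret/v_ext = A_cap/A_ann.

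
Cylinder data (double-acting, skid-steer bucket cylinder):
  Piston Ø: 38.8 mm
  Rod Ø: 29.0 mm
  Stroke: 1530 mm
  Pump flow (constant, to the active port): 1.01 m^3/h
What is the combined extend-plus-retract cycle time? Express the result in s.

Cap-side area A_cap = π/4 × (38.8 mm)² = 1182 mm^2
Rod-side annular area A_ann = π/4 × (38.8² − 29.0²) = 521.8 mm^2
t_ext = A_cap·L/Q = 6.448 s
t_ret = A_ann·L/Q = 2.846 s
t_cycle = t_ext + t_ret

t ≈ 9.29 s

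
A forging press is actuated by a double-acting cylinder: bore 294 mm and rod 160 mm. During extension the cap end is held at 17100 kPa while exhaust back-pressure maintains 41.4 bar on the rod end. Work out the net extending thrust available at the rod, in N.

Cap-side area A_cap = π/4 × (294 mm)² = 67890 mm^2
Rod-side annular area A_ann = π/4 × (294² − 160²) = 47780 mm^2
Net thrust = P_cap·A_cap − P_rod·A_ann = 1.161e6 N − 1.978e5 N

F ≈ 9.63e5 N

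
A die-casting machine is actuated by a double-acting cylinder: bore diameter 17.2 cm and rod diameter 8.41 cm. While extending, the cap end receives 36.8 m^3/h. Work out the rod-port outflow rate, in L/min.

Q_out ≈ 467 L/min

Cap-side area A_cap = π/4 × (17.2 cm)² = 232.4 cm^2
Rod-side annular area A_ann = π/4 × (17.2² − 8.41²) = 176.8 cm^2
Piston speed v = Q_in/A_cap; rod-end outflow Q_out = v × A_ann = Q_in × A_ann/A_cap.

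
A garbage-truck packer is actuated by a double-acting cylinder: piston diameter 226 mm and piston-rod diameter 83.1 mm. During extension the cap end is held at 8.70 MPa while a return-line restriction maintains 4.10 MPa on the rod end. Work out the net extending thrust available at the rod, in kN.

F ≈ 207 kN

Cap-side area A_cap = π/4 × (226 mm)² = 40110 mm^2
Rod-side annular area A_ann = π/4 × (226² − 83.1²) = 34690 mm^2
Net thrust = P_cap·A_cap − P_rod·A_ann = 349.0 kN − 142.2 kN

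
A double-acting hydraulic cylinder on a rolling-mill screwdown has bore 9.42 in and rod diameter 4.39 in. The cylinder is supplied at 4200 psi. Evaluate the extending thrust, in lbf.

F ≈ 2.93e5 lbf

Cap-side area A_cap = π/4 × (9.42 in)² = 69.69 in^2
F = P × A_cap = 4200 psi × A_cap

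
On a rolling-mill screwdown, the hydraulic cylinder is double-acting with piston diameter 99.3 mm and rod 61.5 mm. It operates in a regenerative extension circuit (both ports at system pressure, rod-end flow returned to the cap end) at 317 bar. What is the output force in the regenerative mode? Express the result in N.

F ≈ 94200 N

With equal pressure on both faces, forces on the annular region cancel; the net push is pressure × rod cross-section.
Rod cross-section A_rod = π/4 × (61.5 mm)² = 2971 mm^2
F = P × A_rod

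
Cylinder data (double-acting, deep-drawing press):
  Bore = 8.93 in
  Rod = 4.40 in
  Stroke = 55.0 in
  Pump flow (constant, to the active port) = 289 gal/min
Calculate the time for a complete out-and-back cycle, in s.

t ≈ 5.44 s

Cap-side area A_cap = π/4 × (8.93 in)² = 62.63 in^2
Rod-side annular area A_ann = π/4 × (8.93² − 4.40²) = 47.43 in^2
t_ext = A_cap·L/Q = 3.096 s
t_ret = A_ann·L/Q = 2.344 s
t_cycle = t_ext + t_ret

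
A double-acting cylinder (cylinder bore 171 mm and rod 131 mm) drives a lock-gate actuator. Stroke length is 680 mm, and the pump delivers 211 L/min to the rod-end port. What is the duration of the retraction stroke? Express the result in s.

Rod-side annular area A_ann = π/4 × (171² − 131²) = 9488 mm^2
Swept volume V = A × L; t = V / Q = A·L / Q

t ≈ 1.83 s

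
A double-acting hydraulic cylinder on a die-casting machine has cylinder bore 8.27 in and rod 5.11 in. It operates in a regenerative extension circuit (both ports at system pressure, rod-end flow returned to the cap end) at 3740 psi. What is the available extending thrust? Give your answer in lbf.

F ≈ 76700 lbf

With equal pressure on both faces, forces on the annular region cancel; the net push is pressure × rod cross-section.
Rod cross-section A_rod = π/4 × (5.11 in)² = 20.51 in^2
F = P × A_rod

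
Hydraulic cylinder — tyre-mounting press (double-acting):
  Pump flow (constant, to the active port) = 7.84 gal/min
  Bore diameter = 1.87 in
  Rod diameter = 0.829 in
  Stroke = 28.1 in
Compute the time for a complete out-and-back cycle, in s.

Cap-side area A_cap = π/4 × (1.87 in)² = 2.746 in^2
Rod-side annular area A_ann = π/4 × (1.87² − 0.829²) = 2.207 in^2
t_ext = A_cap·L/Q = 2.557 s
t_ret = A_ann·L/Q = 2.054 s
t_cycle = t_ext + t_ret

t ≈ 4.61 s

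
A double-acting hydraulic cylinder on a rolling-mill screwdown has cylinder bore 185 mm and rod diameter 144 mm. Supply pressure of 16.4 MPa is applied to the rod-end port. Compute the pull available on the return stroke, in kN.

F ≈ 174 kN

Rod-side annular area A_ann = π/4 × (185² − 144²) = 10590 mm^2
On retraction the pressure acts on the annular area (bore minus rod).
F = P × A_ann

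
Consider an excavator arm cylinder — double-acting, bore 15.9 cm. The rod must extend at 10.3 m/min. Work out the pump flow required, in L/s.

Q ≈ 3.41 L/s

Cap-side area A_cap = π/4 × (15.9 cm)² = 198.6 cm^2
Q = A × v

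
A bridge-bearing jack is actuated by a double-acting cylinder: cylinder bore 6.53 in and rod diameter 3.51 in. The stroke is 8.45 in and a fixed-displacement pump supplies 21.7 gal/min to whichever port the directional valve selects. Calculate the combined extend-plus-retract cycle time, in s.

Cap-side area A_cap = π/4 × (6.53 in)² = 33.49 in^2
Rod-side annular area A_ann = π/4 × (6.53² − 3.51²) = 23.81 in^2
t_ext = A_cap·L/Q = 3.387 s
t_ret = A_ann·L/Q = 2.409 s
t_cycle = t_ext + t_ret

t ≈ 5.80 s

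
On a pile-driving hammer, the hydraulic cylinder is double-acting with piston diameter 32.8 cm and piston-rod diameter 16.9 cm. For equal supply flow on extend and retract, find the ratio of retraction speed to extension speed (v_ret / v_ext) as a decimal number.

v_ret/v_ext ≈ 1.36

Cap-side area A_cap = π/4 × (32.8 cm)² = 845.0 cm^2
Rod-side annular area A_ann = π/4 × (32.8² − 16.9²) = 620.6 cm^2
For equal Q, v ∝ 1/A, so v_ret/v_ext = A_cap/A_ann.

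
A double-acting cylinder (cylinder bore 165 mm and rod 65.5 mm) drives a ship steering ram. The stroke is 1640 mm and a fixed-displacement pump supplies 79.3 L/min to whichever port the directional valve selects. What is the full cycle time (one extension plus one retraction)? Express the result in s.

Cap-side area A_cap = π/4 × (165 mm)² = 21380 mm^2
Rod-side annular area A_ann = π/4 × (165² − 65.5²) = 18010 mm^2
t_ext = A_cap·L/Q = 26.53 s
t_ret = A_ann·L/Q = 22.35 s
t_cycle = t_ext + t_ret

t ≈ 48.9 s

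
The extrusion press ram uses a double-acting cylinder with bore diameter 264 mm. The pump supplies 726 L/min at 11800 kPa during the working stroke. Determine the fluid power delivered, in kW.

W ≈ 143 kW

Hydraulic power = P × Q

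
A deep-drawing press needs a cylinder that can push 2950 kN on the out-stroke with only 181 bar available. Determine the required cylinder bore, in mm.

Extension force acts on the full piston face: F = P × (π/4)D².
D = √(4F / (πP)) = √(4 × 2950 kN / (π × 181 bar))

D ≈ 456 mm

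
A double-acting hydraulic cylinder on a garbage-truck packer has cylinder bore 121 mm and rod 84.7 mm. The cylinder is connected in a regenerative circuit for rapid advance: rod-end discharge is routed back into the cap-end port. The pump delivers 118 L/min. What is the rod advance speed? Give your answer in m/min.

In regeneration the rod-end outflow joins the pump flow into the cap end, so the net volume the pump must supply per unit advance equals the rod cross-section area.
Rod cross-section A_rod = π/4 × (84.7 mm)² = 5635 mm^2
v = Q_pump / A_rod

v ≈ 20.9 m/min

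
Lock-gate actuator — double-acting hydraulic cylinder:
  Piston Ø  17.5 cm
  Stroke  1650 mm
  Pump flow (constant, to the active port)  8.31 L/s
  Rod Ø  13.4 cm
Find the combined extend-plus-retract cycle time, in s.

Cap-side area A_cap = π/4 × (17.5 cm)² = 240.5 cm^2
Rod-side annular area A_ann = π/4 × (17.5² − 13.4²) = 99.50 cm^2
t_ext = A_cap·L/Q = 4.776 s
t_ret = A_ann·L/Q = 1.976 s
t_cycle = t_ext + t_ret

t ≈ 6.75 s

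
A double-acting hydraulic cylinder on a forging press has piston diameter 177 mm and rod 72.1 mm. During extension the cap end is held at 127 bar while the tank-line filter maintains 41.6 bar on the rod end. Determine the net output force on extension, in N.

Cap-side area A_cap = π/4 × (177 mm)² = 24610 mm^2
Rod-side annular area A_ann = π/4 × (177² − 72.1²) = 20520 mm^2
Net thrust = P_cap·A_cap − P_rod·A_ann = 3.125e5 N − 85380 N

F ≈ 2.27e5 N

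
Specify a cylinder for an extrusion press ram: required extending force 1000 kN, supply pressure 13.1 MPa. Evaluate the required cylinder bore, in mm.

Extension force acts on the full piston face: F = P × (π/4)D².
D = √(4F / (πP)) = √(4 × 1000 kN / (π × 13.1 MPa))

D ≈ 312 mm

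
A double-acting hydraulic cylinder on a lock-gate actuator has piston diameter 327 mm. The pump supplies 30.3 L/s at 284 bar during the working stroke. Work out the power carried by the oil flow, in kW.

W ≈ 861 kW

Hydraulic power = P × Q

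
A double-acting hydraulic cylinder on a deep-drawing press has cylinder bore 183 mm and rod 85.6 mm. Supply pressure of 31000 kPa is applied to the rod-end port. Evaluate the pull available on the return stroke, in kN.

Rod-side annular area A_ann = π/4 × (183² − 85.6²) = 20550 mm^2
On retraction the pressure acts on the annular area (bore minus rod).
F = P × A_ann

F ≈ 637 kN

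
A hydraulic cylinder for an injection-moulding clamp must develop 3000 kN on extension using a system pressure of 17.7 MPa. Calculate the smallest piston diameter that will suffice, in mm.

Extension force acts on the full piston face: F = P × (π/4)D².
D = √(4F / (πP)) = √(4 × 3000 kN / (π × 17.7 MPa))

D ≈ 465 mm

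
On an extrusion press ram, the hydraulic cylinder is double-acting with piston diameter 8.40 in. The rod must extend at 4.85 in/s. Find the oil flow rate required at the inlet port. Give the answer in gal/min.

Q ≈ 69.8 gal/min

Cap-side area A_cap = π/4 × (8.40 in)² = 55.42 in^2
Q = A × v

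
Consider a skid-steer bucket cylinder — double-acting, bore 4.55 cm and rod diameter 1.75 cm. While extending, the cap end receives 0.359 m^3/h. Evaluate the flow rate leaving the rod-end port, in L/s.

Q_out ≈ 0.0850 L/s

Cap-side area A_cap = π/4 × (4.55 cm)² = 16.26 cm^2
Rod-side annular area A_ann = π/4 × (4.55² − 1.75²) = 13.85 cm^2
Piston speed v = Q_in/A_cap; rod-end outflow Q_out = v × A_ann = Q_in × A_ann/A_cap.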